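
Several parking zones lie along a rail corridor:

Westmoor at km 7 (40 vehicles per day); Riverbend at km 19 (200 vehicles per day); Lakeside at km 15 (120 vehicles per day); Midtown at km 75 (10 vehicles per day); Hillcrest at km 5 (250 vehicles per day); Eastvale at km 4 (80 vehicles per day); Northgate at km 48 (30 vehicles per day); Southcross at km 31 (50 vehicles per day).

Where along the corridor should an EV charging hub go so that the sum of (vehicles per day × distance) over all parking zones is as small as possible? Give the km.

x = 15

For a sum of weighted absolute distances on a line, the optimum is the weighted median (not the mean). Total weight W = 780; half-weight = 390.
Sort by position and accumulate weight:
  km 4 (Eastvale, w=80) → cum 80
  km 5 (Hillcrest, w=250) → cum 330
  km 7 (Westmoor, w=40) → cum 370
  km 15 (Lakeside, w=120) → cum 490  ≥ 390 → median here
  km 19 (Riverbend, w=200) → cum 690
  km 31 (Southcross, w=50) → cum 740
  km 48 (Northgate, w=30) → cum 770
  km 75 (Midtown, w=10) → cum 780
Optimal location: km 15.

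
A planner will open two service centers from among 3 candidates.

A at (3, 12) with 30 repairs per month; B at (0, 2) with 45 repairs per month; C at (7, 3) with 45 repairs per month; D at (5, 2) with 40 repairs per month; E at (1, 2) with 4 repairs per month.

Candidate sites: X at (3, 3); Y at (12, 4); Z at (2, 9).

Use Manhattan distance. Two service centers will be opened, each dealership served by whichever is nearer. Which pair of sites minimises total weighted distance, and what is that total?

Evaluate every pair (each demand assigned to the nearer of the two):
  {X, Z}: total = 612
  {X, Y}: total = 762
  {Y, Z}: total = 1187
Best pair: {X, Z} with total 612.

{X, Z}, total 612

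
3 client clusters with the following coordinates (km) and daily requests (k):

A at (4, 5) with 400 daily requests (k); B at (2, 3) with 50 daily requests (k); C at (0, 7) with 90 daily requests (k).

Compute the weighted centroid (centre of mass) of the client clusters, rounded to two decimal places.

(3.15, 5.15)

The minimiser of Σwᵢ‖p−pᵢ‖² is the weighted centroid p* = (Σwᵢpᵢ)/(Σwᵢ).
Σwᵢ = 540.
Σwᵢxᵢ = 400·4 + 50·2 + 90·0 = 1700.
Σwᵢyᵢ = 400·5 + 50·3 + 90·7 = 2780.
x* = 1700/540 = 3.15, y* = 2780/540 = 5.15.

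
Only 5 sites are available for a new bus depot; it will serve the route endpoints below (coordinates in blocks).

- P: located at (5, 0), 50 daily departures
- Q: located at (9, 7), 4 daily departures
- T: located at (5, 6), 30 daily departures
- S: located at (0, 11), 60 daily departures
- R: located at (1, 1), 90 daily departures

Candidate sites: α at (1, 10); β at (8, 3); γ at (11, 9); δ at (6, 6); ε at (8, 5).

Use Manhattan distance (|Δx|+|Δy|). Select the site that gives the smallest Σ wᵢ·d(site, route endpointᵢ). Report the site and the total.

Total weighted distance at each candidate:
  α (1, 10): total = 1914
  β (8, 3): total = 2270
  γ (11, 9): total = 3436
  δ (6, 6): total = 1956
  ε (8, 5): total = 2362
Minimum is at α with total 1914 blocks.

α, total 1914 blocks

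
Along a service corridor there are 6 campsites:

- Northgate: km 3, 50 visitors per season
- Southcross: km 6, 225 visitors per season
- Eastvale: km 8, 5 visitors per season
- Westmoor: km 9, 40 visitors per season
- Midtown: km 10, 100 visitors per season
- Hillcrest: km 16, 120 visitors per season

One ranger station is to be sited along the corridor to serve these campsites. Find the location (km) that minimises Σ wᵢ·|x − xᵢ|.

For a sum of weighted absolute distances on a line, the optimum is the weighted median (not the mean). Total weight W = 540; half-weight = 270.
Sort by position and accumulate weight:
  km 3 (Northgate, w=50) → cum 50
  km 6 (Southcross, w=225) → cum 275  ≥ 270 → median here
  km 8 (Eastvale, w=5) → cum 280
  km 9 (Westmoor, w=40) → cum 320
  km 10 (Midtown, w=100) → cum 420
  km 16 (Hillcrest, w=120) → cum 540
Optimal location: km 6.

x = 6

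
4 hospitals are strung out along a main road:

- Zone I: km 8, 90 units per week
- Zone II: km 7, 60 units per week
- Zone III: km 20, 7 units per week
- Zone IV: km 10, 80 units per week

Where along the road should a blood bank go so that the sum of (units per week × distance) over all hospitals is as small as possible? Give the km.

For a sum of weighted absolute distances on a line, the optimum is the weighted median (not the mean). Total weight W = 237; half-weight = 118.5.
Sort by position and accumulate weight:
  km 7 (Zone II, w=60) → cum 60
  km 8 (Zone I, w=90) → cum 150  ≥ 118.5 → median here
  km 10 (Zone IV, w=80) → cum 230
  km 20 (Zone III, w=7) → cum 237
Optimal location: km 8.

x = 8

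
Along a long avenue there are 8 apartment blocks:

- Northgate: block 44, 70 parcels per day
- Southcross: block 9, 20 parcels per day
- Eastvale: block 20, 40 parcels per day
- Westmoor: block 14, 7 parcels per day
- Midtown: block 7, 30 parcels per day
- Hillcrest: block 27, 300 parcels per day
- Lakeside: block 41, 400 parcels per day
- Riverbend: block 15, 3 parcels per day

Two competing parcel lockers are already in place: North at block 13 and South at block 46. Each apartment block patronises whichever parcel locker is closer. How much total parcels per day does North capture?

The indifferent point is the midpoint (13+46)/2 = 29.5; apartment blocks left of it (closer to North at 13) go to North, those right go to South.
  Midtown at 7 (w=30) → North
  Southcross at 9 (w=20) → North
  Westmoor at 14 (w=7) → North
  Riverbend at 15 (w=3) → North
  Eastvale at 20 (w=40) → North
  Hillcrest at 27 (w=300) → North
  Lakeside at 41 (w=400) → South
  Northgate at 44 (w=70) → South
North captures 400; South captures 470.

400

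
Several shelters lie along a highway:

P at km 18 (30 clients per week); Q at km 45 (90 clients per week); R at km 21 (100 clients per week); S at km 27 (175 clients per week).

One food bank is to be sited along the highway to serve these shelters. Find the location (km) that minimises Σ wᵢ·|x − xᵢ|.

For a sum of weighted absolute distances on a line, the optimum is the weighted median (not the mean). Total weight W = 395; half-weight = 197.5.
Sort by position and accumulate weight:
  km 18 (P, w=30) → cum 30
  km 21 (R, w=100) → cum 130
  km 27 (S, w=175) → cum 305  ≥ 197.5 → median here
  km 45 (Q, w=90) → cum 395
Optimal location: km 27.

x = 27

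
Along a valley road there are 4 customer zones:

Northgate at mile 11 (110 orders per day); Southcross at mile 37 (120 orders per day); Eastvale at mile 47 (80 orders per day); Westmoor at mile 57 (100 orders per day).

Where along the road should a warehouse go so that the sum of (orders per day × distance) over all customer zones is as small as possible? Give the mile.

For a sum of weighted absolute distances on a line, the optimum is the weighted median (not the mean). Total weight W = 410; half-weight = 205.
Sort by position and accumulate weight:
  mile 11 (Northgate, w=110) → cum 110
  mile 37 (Southcross, w=120) → cum 230  ≥ 205 → median here
  mile 47 (Eastvale, w=80) → cum 310
  mile 57 (Westmoor, w=100) → cum 410
Optimal location: mile 37.

x = 37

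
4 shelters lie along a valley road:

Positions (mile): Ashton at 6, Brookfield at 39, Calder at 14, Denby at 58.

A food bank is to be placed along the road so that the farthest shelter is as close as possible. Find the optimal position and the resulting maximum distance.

The 1-center on a line is the midpoint of the two extreme points: leftmost at 6, rightmost at 58.
Optimal location = (6 + 58)/2 = 32; maximum distance = (58 − 6)/2 = 26.

location 32, max distance 26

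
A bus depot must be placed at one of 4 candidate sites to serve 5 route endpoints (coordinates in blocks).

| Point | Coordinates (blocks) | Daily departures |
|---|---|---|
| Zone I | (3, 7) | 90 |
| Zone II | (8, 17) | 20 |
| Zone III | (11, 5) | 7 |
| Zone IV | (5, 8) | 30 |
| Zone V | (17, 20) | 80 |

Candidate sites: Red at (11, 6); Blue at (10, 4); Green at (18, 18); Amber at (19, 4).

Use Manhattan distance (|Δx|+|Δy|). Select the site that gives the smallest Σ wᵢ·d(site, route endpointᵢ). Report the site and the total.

Red, total 2937 blocks

Total weighted distance at each candidate:
  Red (11, 6): total = 2937
  Blue (10, 4): total = 3324
  Green (18, 18): total = 3630
  Amber (19, 4): total = 4233
Minimum is at Red with total 2937 blocks.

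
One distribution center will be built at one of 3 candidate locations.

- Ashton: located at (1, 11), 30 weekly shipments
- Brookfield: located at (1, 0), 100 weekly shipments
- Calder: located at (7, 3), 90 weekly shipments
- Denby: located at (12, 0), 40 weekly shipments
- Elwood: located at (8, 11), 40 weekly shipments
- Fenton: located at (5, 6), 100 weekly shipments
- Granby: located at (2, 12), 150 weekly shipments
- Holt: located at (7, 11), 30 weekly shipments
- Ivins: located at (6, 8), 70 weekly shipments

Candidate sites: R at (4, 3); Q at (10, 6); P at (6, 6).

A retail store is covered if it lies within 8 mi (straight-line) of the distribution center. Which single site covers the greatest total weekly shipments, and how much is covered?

P, covering 610

Coverage radius r = 8 mi; a point is covered iff (Δx)²+(Δy)² ≤ 8² = 64.
  R (4, 3): covers {Brookfield, Calder, Fenton, Ivins} → 360
  Q (10, 6): covers {Calder, Denby, Elwood, Fenton, Holt, Ivins} → 370
  P (6, 6): covers {Ashton, Brookfield, Calder, Elwood, Fenton, Granby, Holt, Ivins} → 610
Maximum coverage at P: 610 weekly shipments.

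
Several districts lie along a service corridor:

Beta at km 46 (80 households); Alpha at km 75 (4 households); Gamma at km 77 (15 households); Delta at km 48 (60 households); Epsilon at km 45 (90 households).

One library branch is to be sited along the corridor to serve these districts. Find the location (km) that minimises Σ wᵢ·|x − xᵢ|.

For a sum of weighted absolute distances on a line, the optimum is the weighted median (not the mean). Total weight W = 249; half-weight = 124.5.
Sort by position and accumulate weight:
  km 45 (Epsilon, w=90) → cum 90
  km 46 (Beta, w=80) → cum 170  ≥ 124.5 → median here
  km 48 (Delta, w=60) → cum 230
  km 75 (Alpha, w=4) → cum 234
  km 77 (Gamma, w=15) → cum 249
Optimal location: km 46.

x = 46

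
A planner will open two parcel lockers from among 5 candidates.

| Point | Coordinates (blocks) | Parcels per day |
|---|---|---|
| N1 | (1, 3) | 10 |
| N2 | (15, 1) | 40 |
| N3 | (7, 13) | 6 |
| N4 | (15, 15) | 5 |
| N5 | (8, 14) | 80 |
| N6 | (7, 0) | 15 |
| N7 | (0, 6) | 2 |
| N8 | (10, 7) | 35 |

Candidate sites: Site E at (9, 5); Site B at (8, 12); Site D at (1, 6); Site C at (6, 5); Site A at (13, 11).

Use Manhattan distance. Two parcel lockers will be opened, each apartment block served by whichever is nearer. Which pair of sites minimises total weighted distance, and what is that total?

{Site E, Site B}, total 952

Evaluate every pair (each demand assigned to the nearer of the two):
  {Site E, Site B}: total = 952
  {Site B, Site C}: total = 1126
  {Site B, Site A}: total = 1310
  {Site B, Site D}: total = 1399
  {Site E, Site A}: total = 1448
  {Site E, Site D}: total = 1582
  {Site C, Site A}: total = 1582
  {Site E, Site C}: total = 1613
  {Site D, Site A}: total = 1655
  {Site D, Site C}: total = 1881
Best pair: {Site E, Site B} with total 952.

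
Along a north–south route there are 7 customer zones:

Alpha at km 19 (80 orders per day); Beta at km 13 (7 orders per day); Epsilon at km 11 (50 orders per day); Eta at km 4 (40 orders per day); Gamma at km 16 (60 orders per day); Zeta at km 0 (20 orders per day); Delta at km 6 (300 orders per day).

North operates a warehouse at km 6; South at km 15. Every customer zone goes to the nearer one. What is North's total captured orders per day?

The indifferent point is the midpoint (6+15)/2 = 10.5; customer zones left of it (closer to North at 6) go to North, those right go to South.
  Zeta at 0 (w=20) → North
  Eta at 4 (w=40) → North
  Delta at 6 (w=300) → North
  Epsilon at 11 (w=50) → South
  Beta at 13 (w=7) → South
  Gamma at 16 (w=60) → South
  Alpha at 19 (w=80) → South
North captures 360; South captures 197.

360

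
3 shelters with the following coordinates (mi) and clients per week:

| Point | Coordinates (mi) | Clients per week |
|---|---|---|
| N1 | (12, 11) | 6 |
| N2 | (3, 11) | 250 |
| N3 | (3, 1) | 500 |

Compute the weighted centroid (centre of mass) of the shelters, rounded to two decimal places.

The minimiser of Σwᵢ‖p−pᵢ‖² is the weighted centroid p* = (Σwᵢpᵢ)/(Σwᵢ).
Σwᵢ = 756.
Σwᵢxᵢ = 6·12 + 250·3 + 500·3 = 2322.
Σwᵢyᵢ = 6·11 + 250·11 + 500·1 = 3316.
x* = 2322/756 = 3.07, y* = 3316/756 = 4.39.

(3.07, 4.39)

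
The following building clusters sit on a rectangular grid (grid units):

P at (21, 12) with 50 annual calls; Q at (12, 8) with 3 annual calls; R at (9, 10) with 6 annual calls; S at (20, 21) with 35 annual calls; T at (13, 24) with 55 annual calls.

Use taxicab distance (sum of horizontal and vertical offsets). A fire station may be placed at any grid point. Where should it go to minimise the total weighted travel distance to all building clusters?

Manhattan distance separates: Σwᵢ(|x−xᵢ|+|y−yᵢ|) = Σwᵢ|x−xᵢ| + Σwᵢ|y−yᵢ|, so x and y are optimised independently as 1-D weighted medians.
Total weight W = 149; half = 74.5.
x-coordinate, sorted with cumulative weight:
  x=9 (R, w=6) cum 6
  x=12 (Q, w=3) cum 9
  x=13 (T, w=55) cum 64
  x=20 (S, w=35) cum 99  ← median
  x=21 (P, w=50) cum 149
⇒ x* = 20
y-coordinate, sorted with cumulative weight:
  y=8 (Q, w=3) cum 3
  y=10 (R, w=6) cum 9
  y=12 (P, w=50) cum 59
  y=21 (S, w=35) cum 94  ← median
  y=24 (T, w=55) cum 149
⇒ y* = 21

(20, 21)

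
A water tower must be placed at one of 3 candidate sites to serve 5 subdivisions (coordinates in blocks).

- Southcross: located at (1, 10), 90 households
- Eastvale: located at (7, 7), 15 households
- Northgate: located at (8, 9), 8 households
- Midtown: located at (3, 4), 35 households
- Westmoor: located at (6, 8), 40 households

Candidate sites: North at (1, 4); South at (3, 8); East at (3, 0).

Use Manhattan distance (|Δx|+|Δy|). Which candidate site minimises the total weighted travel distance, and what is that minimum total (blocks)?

South, total 743 blocks

Total weighted distance at each candidate:
  North (1, 4): total = 1201
  South (3, 8): total = 743
  East (3, 0): total = 1937
Minimum is at South with total 743 blocks.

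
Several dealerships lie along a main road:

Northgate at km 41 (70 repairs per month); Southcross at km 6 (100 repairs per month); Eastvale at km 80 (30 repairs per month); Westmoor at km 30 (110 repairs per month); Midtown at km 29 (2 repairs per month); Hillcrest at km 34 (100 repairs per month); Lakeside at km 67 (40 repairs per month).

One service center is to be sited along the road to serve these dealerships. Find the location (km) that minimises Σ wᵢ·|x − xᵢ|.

x = 34

For a sum of weighted absolute distances on a line, the optimum is the weighted median (not the mean). Total weight W = 452; half-weight = 226.
Sort by position and accumulate weight:
  km 6 (Southcross, w=100) → cum 100
  km 29 (Midtown, w=2) → cum 102
  km 30 (Westmoor, w=110) → cum 212
  km 34 (Hillcrest, w=100) → cum 312  ≥ 226 → median here
  km 41 (Northgate, w=70) → cum 382
  km 67 (Lakeside, w=40) → cum 422
  km 80 (Eastvale, w=30) → cum 452
Optimal location: km 34.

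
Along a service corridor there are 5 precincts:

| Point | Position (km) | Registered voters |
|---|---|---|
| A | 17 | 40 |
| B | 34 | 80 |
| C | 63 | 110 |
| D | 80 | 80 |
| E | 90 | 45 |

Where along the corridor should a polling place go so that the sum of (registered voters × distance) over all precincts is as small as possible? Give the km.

x = 63

For a sum of weighted absolute distances on a line, the optimum is the weighted median (not the mean). Total weight W = 355; half-weight = 177.5.
Sort by position and accumulate weight:
  km 17 (A, w=40) → cum 40
  km 34 (B, w=80) → cum 120
  km 63 (C, w=110) → cum 230  ≥ 177.5 → median here
  km 80 (D, w=80) → cum 310
  km 90 (E, w=45) → cum 355
Optimal location: km 63.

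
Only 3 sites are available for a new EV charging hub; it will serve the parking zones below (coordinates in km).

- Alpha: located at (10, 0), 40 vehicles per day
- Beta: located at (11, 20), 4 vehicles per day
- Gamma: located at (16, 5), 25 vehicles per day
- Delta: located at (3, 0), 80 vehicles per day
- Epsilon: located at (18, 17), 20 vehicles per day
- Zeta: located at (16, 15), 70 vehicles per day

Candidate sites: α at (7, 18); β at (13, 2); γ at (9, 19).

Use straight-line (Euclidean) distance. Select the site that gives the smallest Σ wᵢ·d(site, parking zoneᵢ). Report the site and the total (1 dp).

Total weighted distance at each candidate:
  α (7, 18): total = 3503.2
  β (13, 2): total = 2388.7
  γ (9, 19): total = 3504.0
Minimum is at β with total 2388.7 km.

β, total 2388.7 km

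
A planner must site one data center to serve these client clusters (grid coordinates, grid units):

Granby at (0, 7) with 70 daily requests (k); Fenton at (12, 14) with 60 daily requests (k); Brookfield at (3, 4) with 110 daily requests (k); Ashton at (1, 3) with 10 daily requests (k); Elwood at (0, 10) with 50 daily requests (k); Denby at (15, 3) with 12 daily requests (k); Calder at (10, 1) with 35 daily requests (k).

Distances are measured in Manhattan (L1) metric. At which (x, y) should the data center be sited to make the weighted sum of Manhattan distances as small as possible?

Manhattan distance separates: Σwᵢ(|x−xᵢ|+|y−yᵢ|) = Σwᵢ|x−xᵢ| + Σwᵢ|y−yᵢ|, so x and y are optimised independently as 1-D weighted medians.
Total weight W = 347; half = 173.5.
x-coordinate, sorted with cumulative weight:
  x=0 (Granby, w=70) cum 70
  x=0 (Elwood, w=50) cum 120
  x=1 (Ashton, w=10) cum 130
  x=3 (Brookfield, w=110) cum 240  ← median
  x=10 (Calder, w=35) cum 275
  x=12 (Fenton, w=60) cum 335
  x=15 (Denby, w=12) cum 347
⇒ x* = 3
y-coordinate, sorted with cumulative weight:
  y=1 (Calder, w=35) cum 35
  y=3 (Ashton, w=10) cum 45
  y=3 (Denby, w=12) cum 57
  y=4 (Brookfield, w=110) cum 167
  y=7 (Granby, w=70) cum 237  ← median
  y=10 (Elwood, w=50) cum 287
  y=14 (Fenton, w=60) cum 347
⇒ y* = 7

(3, 7)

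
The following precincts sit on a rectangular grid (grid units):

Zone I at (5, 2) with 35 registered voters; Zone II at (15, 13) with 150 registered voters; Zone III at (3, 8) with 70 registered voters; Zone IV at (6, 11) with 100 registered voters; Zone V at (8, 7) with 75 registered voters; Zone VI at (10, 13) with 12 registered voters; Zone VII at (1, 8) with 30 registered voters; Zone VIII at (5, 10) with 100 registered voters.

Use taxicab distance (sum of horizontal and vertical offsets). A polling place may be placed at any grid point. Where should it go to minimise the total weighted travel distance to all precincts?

Manhattan distance separates: Σwᵢ(|x−xᵢ|+|y−yᵢ|) = Σwᵢ|x−xᵢ| + Σwᵢ|y−yᵢ|, so x and y are optimised independently as 1-D weighted medians.
Total weight W = 572; half = 286.
x-coordinate, sorted with cumulative weight:
  x=1 (Zone VII, w=30) cum 30
  x=3 (Zone III, w=70) cum 100
  x=5 (Zone I, w=35) cum 135
  x=5 (Zone VIII, w=100) cum 235
  x=6 (Zone IV, w=100) cum 335  ← median
  x=8 (Zone V, w=75) cum 410
  x=10 (Zone VI, w=12) cum 422
  x=15 (Zone II, w=150) cum 572
⇒ x* = 6
y-coordinate, sorted with cumulative weight:
  y=2 (Zone I, w=35) cum 35
  y=7 (Zone V, w=75) cum 110
  y=8 (Zone III, w=70) cum 180
  y=8 (Zone VII, w=30) cum 210
  y=10 (Zone VIII, w=100) cum 310  ← median
  y=11 (Zone IV, w=100) cum 410
  y=13 (Zone II, w=150) cum 560
  y=13 (Zone VI, w=12) cum 572
⇒ y* = 10

(6, 10)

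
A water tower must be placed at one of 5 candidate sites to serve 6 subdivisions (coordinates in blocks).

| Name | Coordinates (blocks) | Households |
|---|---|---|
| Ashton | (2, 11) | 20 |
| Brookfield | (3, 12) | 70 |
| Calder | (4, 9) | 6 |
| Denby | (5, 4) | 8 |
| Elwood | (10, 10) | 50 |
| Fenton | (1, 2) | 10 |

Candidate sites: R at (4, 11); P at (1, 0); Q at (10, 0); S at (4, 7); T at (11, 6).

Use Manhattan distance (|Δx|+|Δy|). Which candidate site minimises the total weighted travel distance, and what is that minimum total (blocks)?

Total weighted distance at each candidate:
  R (4, 11): total = 726
  P (1, 0): total = 2326
  Q (10, 0): total = 2482
  S (4, 7): total = 1114
  T (11, 6): total = 1774
Minimum is at R with total 726 blocks.

R, total 726 blocks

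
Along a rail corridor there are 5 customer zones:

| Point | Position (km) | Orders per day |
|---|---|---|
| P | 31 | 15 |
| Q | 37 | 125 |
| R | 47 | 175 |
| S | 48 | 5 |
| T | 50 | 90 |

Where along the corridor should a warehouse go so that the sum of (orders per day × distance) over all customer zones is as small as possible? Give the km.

x = 47

For a sum of weighted absolute distances on a line, the optimum is the weighted median (not the mean). Total weight W = 410; half-weight = 205.
Sort by position and accumulate weight:
  km 31 (P, w=15) → cum 15
  km 37 (Q, w=125) → cum 140
  km 47 (R, w=175) → cum 315  ≥ 205 → median here
  km 48 (S, w=5) → cum 320
  km 50 (T, w=90) → cum 410
Optimal location: km 47.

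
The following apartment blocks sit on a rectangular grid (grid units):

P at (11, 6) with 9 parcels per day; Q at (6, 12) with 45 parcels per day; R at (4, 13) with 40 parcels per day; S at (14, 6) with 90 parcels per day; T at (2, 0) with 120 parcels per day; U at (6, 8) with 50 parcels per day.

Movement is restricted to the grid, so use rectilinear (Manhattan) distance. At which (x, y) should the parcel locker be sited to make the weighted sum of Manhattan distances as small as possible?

(6, 6)

Manhattan distance separates: Σwᵢ(|x−xᵢ|+|y−yᵢ|) = Σwᵢ|x−xᵢ| + Σwᵢ|y−yᵢ|, so x and y are optimised independently as 1-D weighted medians.
Total weight W = 354; half = 177.
x-coordinate, sorted with cumulative weight:
  x=2 (T, w=120) cum 120
  x=4 (R, w=40) cum 160
  x=6 (Q, w=45) cum 205  ← median
  x=6 (U, w=50) cum 255
  x=11 (P, w=9) cum 264
  x=14 (S, w=90) cum 354
⇒ x* = 6
y-coordinate, sorted with cumulative weight:
  y=0 (T, w=120) cum 120
  y=6 (P, w=9) cum 129
  y=6 (S, w=90) cum 219  ← median
  y=8 (U, w=50) cum 269
  y=12 (Q, w=45) cum 314
  y=13 (R, w=40) cum 354
⇒ y* = 6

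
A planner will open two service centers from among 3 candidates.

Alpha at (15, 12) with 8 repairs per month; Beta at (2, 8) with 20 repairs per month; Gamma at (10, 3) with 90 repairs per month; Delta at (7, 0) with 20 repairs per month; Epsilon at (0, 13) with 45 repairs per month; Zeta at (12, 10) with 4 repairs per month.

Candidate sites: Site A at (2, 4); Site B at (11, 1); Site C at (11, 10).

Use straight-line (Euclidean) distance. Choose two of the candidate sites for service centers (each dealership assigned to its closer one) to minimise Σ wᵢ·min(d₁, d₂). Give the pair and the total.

{Site A, Site B}, total 908.4

Evaluate every pair (each demand assigned to the nearer of the two):
  {Site A, Site B}: total = 908.4
  {Site B, Site C}: total = 1021.0
  {Site A, Site C}: total = 1299.1
Best pair: {Site A, Site B} with total 908.4.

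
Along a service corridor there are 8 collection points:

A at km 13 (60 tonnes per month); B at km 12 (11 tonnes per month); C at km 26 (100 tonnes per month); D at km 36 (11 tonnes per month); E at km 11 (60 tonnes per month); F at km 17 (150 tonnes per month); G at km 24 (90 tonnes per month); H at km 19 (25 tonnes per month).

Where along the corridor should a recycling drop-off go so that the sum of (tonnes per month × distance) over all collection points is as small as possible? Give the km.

For a sum of weighted absolute distances on a line, the optimum is the weighted median (not the mean). Total weight W = 507; half-weight = 253.5.
Sort by position and accumulate weight:
  km 11 (E, w=60) → cum 60
  km 12 (B, w=11) → cum 71
  km 13 (A, w=60) → cum 131
  km 17 (F, w=150) → cum 281  ≥ 253.5 → median here
  km 19 (H, w=25) → cum 306
  km 24 (G, w=90) → cum 396
  km 26 (C, w=100) → cum 496
  km 36 (D, w=11) → cum 507
Optimal location: km 17.

x = 17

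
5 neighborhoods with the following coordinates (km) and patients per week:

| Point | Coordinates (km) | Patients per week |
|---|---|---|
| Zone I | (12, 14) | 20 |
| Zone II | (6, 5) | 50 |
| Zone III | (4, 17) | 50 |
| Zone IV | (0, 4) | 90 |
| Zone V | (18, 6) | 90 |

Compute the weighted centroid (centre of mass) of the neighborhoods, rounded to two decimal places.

The minimiser of Σwᵢ‖p−pᵢ‖² is the weighted centroid p* = (Σwᵢpᵢ)/(Σwᵢ).
Σwᵢ = 300.
Σwᵢxᵢ = 20·12 + 50·6 + 50·4 + 90·0 + 90·18 = 2360.
Σwᵢyᵢ = 20·14 + 50·5 + 50·17 + 90·4 + 90·6 = 2280.
x* = 2360/300 = 7.87, y* = 2280/300 = 7.60.

(7.87, 7.60)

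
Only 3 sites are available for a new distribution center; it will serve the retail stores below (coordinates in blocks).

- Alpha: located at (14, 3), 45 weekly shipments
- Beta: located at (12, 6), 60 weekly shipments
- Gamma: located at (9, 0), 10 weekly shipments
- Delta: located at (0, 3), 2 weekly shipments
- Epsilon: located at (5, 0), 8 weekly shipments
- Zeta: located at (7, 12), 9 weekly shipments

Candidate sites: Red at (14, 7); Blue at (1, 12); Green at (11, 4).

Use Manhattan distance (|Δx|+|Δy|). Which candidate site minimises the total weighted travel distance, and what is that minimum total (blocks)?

Total weighted distance at each candidate:
  Red (14, 7): total = 752
  Blue (1, 12): total = 2412
  Green (11, 4): total = 632
Minimum is at Green with total 632 blocks.

Green, total 632 blocks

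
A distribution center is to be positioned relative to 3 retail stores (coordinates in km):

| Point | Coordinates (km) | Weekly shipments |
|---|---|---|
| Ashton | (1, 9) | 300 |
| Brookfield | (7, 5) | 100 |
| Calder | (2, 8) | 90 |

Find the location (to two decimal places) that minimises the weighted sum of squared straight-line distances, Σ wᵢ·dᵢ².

(2.41, 8.00)

The minimiser of Σwᵢ‖p−pᵢ‖² is the weighted centroid p* = (Σwᵢpᵢ)/(Σwᵢ).
Σwᵢ = 490.
Σwᵢxᵢ = 300·1 + 100·7 + 90·2 = 1180.
Σwᵢyᵢ = 300·9 + 100·5 + 90·8 = 3920.
x* = 1180/490 = 2.41, y* = 3920/490 = 8.00.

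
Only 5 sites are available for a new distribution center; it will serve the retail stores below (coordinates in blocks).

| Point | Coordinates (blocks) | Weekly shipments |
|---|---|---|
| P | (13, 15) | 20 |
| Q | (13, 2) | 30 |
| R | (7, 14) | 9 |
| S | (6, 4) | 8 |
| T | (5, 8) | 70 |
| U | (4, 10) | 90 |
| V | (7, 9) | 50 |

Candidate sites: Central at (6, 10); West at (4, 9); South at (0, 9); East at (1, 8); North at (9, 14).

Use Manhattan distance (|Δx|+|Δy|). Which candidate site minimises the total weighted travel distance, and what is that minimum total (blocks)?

Total weighted distance at each candidate:
  Central (6, 10): total = 1273
  West (4, 9): total = 1288
  South (0, 9): total = 2396
  East (1, 8): total = 2180
  North (9, 14): total = 2562
Minimum is at Central with total 1273 blocks.

Central, total 1273 blocks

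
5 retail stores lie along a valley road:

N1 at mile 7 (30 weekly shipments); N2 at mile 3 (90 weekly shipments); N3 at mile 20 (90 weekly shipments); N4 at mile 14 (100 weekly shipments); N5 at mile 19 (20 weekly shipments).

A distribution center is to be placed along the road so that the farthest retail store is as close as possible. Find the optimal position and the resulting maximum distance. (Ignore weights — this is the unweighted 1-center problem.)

The 1-center on a line is the midpoint of the two extreme points: leftmost at 3, rightmost at 20.
Optimal location = (3 + 20)/2 = 11.5; maximum distance = (20 − 3)/2 = 8.5.

location 11.5, max distance 8.5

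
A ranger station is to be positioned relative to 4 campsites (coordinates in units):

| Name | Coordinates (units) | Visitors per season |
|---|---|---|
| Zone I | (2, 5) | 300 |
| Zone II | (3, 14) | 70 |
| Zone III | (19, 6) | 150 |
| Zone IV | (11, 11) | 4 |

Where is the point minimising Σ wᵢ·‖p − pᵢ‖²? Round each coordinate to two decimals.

(7.07, 6.53)

The minimiser of Σwᵢ‖p−pᵢ‖² is the weighted centroid p* = (Σwᵢpᵢ)/(Σwᵢ).
Σwᵢ = 524.
Σwᵢxᵢ = 300·2 + 70·3 + 150·19 + 4·11 = 3704.
Σwᵢyᵢ = 300·5 + 70·14 + 150·6 + 4·11 = 3424.
x* = 3704/524 = 7.07, y* = 3424/524 = 6.53.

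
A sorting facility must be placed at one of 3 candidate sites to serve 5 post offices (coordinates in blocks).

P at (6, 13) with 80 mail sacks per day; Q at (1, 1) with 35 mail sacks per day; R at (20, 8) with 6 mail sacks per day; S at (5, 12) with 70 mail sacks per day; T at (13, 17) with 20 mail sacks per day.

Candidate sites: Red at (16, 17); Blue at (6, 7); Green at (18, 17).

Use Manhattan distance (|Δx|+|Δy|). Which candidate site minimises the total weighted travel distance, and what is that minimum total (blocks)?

Blue, total 1715 blocks

Total weighted distance at each candidate:
  Red (16, 17): total = 3463
  Blue (6, 7): total = 1715
  Green (18, 17): total = 3861
Minimum is at Blue with total 1715 blocks.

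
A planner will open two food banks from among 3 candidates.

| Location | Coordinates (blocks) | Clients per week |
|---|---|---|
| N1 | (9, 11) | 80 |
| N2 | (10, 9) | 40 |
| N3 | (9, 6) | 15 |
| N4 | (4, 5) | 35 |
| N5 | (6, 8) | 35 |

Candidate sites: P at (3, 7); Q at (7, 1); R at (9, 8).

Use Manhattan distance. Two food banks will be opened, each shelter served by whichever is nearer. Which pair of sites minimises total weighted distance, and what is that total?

{P, R}, total 560

Evaluate every pair (each demand assigned to the nearer of the two):
  {P, R}: total = 560
  {Q, R}: total = 700
  {P, Q}: total = 1510
Best pair: {P, R} with total 560.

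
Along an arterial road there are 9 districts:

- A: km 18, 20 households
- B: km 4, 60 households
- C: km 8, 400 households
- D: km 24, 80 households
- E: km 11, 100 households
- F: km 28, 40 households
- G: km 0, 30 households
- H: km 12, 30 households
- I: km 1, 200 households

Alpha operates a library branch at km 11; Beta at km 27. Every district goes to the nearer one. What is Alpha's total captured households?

840

The indifferent point is the midpoint (11+27)/2 = 19; districts left of it (closer to Alpha at 11) go to Alpha, those right go to Beta.
  G at 0 (w=30) → Alpha
  I at 1 (w=200) → Alpha
  B at 4 (w=60) → Alpha
  C at 8 (w=400) → Alpha
  E at 11 (w=100) → Alpha
  H at 12 (w=30) → Alpha
  A at 18 (w=20) → Alpha
  D at 24 (w=80) → Beta
  F at 28 (w=40) → Beta
Alpha captures 840; Beta captures 120.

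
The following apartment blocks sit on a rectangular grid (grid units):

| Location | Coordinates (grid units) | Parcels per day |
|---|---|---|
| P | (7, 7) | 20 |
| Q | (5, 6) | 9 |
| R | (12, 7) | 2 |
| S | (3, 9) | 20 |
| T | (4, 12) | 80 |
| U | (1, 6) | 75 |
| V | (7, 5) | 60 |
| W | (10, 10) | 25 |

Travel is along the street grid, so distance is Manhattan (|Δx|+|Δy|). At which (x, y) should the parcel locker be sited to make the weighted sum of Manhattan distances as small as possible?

Manhattan distance separates: Σwᵢ(|x−xᵢ|+|y−yᵢ|) = Σwᵢ|x−xᵢ| + Σwᵢ|y−yᵢ|, so x and y are optimised independently as 1-D weighted medians.
Total weight W = 291; half = 145.5.
x-coordinate, sorted with cumulative weight:
  x=1 (U, w=75) cum 75
  x=3 (S, w=20) cum 95
  x=4 (T, w=80) cum 175  ← median
  x=5 (Q, w=9) cum 184
  x=7 (P, w=20) cum 204
  x=7 (V, w=60) cum 264
  x=10 (W, w=25) cum 289
  x=12 (R, w=2) cum 291
⇒ x* = 4
y-coordinate, sorted with cumulative weight:
  y=5 (V, w=60) cum 60
  y=6 (Q, w=9) cum 69
  y=6 (U, w=75) cum 144
  y=7 (P, w=20) cum 164  ← median
  y=7 (R, w=2) cum 166
  y=9 (S, w=20) cum 186
  y=10 (W, w=25) cum 211
  y=12 (T, w=80) cum 291
⇒ y* = 7

(4, 7)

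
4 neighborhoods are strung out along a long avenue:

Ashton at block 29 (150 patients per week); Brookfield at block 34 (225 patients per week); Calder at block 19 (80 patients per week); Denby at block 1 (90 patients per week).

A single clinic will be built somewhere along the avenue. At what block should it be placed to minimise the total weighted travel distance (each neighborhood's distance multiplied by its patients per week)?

x = 29

For a sum of weighted absolute distances on a line, the optimum is the weighted median (not the mean). Total weight W = 545; half-weight = 272.5.
Sort by position and accumulate weight:
  block 1 (Denby, w=90) → cum 90
  block 19 (Calder, w=80) → cum 170
  block 29 (Ashton, w=150) → cum 320  ≥ 272.5 → median here
  block 34 (Brookfield, w=225) → cum 545
Optimal location: block 29.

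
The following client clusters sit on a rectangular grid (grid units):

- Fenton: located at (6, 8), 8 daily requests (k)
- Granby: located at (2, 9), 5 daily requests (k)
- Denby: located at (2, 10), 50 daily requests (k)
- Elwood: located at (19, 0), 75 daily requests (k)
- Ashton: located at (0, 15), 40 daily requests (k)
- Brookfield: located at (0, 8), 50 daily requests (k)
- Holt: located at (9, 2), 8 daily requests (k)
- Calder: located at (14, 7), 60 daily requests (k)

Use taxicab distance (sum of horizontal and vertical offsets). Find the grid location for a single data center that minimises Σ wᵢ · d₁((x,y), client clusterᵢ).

Manhattan distance separates: Σwᵢ(|x−xᵢ|+|y−yᵢ|) = Σwᵢ|x−xᵢ| + Σwᵢ|y−yᵢ|, so x and y are optimised independently as 1-D weighted medians.
Total weight W = 296; half = 148.
x-coordinate, sorted with cumulative weight:
  x=0 (Ashton, w=40) cum 40
  x=0 (Brookfield, w=50) cum 90
  x=2 (Granby, w=5) cum 95
  x=2 (Denby, w=50) cum 145
  x=6 (Fenton, w=8) cum 153  ← median
  x=9 (Holt, w=8) cum 161
  x=14 (Calder, w=60) cum 221
  x=19 (Elwood, w=75) cum 296
⇒ x* = 6
y-coordinate, sorted with cumulative weight:
  y=0 (Elwood, w=75) cum 75
  y=2 (Holt, w=8) cum 83
  y=7 (Calder, w=60) cum 143
  y=8 (Fenton, w=8) cum 151  ← median
  y=8 (Brookfield, w=50) cum 201
  y=9 (Granby, w=5) cum 206
  y=10 (Denby, w=50) cum 256
  y=15 (Ashton, w=40) cum 296
⇒ y* = 8

(6, 8)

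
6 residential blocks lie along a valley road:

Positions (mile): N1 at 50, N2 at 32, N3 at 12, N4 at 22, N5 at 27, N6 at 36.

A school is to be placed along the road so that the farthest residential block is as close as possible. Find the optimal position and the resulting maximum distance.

location 31, max distance 19

The 1-center on a line is the midpoint of the two extreme points: leftmost at 12, rightmost at 50.
Optimal location = (12 + 50)/2 = 31; maximum distance = (50 − 12)/2 = 19.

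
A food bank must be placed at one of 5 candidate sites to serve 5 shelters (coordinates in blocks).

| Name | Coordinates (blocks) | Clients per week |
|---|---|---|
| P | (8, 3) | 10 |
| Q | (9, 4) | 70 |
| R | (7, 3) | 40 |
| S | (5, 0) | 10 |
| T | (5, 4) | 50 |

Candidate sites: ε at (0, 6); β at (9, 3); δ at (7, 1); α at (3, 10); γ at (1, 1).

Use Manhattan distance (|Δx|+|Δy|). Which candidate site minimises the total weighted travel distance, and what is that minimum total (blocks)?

Total weighted distance at each candidate:
  ε (0, 6): total = 1740
  β (9, 3): total = 480
  δ (7, 1): total = 740
  α (3, 10): total = 1920
  γ (1, 1): total = 1580
Minimum is at β with total 480 blocks.

β, total 480 blocks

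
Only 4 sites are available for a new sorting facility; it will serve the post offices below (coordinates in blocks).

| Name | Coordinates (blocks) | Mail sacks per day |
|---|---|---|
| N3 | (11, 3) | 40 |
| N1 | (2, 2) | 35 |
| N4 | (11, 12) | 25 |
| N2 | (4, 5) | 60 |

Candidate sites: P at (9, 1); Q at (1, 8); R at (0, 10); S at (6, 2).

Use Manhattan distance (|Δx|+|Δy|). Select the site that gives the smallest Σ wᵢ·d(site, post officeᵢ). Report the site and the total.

S, total 1055 blocks

Total weighted distance at each candidate:
  P (9, 1): total = 1305
  Q (1, 8): total = 1555
  R (0, 10): total = 1935
  S (6, 2): total = 1055
Minimum is at S with total 1055 blocks.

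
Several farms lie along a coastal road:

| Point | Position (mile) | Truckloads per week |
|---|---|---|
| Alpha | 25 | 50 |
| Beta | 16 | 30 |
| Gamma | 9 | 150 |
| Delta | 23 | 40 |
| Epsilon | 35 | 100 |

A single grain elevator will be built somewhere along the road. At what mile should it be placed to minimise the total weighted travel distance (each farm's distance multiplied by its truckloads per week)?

x = 23

For a sum of weighted absolute distances on a line, the optimum is the weighted median (not the mean). Total weight W = 370; half-weight = 185.
Sort by position and accumulate weight:
  mile 9 (Gamma, w=150) → cum 150
  mile 16 (Beta, w=30) → cum 180
  mile 23 (Delta, w=40) → cum 220  ≥ 185 → median here
  mile 25 (Alpha, w=50) → cum 270
  mile 35 (Epsilon, w=100) → cum 370
Optimal location: mile 23.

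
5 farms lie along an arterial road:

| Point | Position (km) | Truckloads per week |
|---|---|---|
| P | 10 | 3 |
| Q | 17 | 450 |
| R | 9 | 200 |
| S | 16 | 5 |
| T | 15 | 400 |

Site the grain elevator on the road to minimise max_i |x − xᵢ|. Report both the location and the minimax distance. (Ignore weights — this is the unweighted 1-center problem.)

location 13, max distance 4

The 1-center on a line is the midpoint of the two extreme points: leftmost at 9, rightmost at 17.
Optimal location = (9 + 17)/2 = 13; maximum distance = (17 − 9)/2 = 4.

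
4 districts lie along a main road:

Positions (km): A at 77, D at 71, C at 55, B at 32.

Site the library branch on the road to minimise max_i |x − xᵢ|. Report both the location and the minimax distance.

The 1-center on a line is the midpoint of the two extreme points: leftmost at 32, rightmost at 77.
Optimal location = (32 + 77)/2 = 54.5; maximum distance = (77 − 32)/2 = 22.5.

location 54.5, max distance 22.5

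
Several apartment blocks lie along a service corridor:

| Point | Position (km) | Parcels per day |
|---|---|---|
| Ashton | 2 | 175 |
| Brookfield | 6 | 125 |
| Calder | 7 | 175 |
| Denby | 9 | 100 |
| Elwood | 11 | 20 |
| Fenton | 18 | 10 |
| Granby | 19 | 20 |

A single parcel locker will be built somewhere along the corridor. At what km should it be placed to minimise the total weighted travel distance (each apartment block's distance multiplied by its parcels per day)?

For a sum of weighted absolute distances on a line, the optimum is the weighted median (not the mean). Total weight W = 625; half-weight = 312.5.
Sort by position and accumulate weight:
  km 2 (Ashton, w=175) → cum 175
  km 6 (Brookfield, w=125) → cum 300
  km 7 (Calder, w=175) → cum 475  ≥ 312.5 → median here
  km 9 (Denby, w=100) → cum 575
  km 11 (Elwood, w=20) → cum 595
  km 18 (Fenton, w=10) → cum 605
  km 19 (Granby, w=20) → cum 625
Optimal location: km 7.

x = 7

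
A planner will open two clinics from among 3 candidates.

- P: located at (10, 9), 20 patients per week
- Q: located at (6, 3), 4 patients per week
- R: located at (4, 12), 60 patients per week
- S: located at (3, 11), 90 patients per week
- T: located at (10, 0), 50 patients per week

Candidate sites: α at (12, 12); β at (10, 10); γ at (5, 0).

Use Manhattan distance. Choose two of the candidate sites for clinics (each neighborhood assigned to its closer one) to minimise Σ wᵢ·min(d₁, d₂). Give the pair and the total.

{β, γ}, total 1486

Evaluate every pair (each demand assigned to the nearer of the two):
  {β, γ}: total = 1486
  {α, γ}: total = 1746
  {α, β}: total = 1764
Best pair: {β, γ} with total 1486.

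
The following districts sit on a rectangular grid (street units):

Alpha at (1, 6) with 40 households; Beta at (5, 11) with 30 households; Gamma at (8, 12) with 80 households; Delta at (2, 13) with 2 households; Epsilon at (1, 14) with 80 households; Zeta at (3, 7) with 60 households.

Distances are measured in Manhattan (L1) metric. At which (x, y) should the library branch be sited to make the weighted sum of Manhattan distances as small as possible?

(3, 12)

Manhattan distance separates: Σwᵢ(|x−xᵢ|+|y−yᵢ|) = Σwᵢ|x−xᵢ| + Σwᵢ|y−yᵢ|, so x and y are optimised independently as 1-D weighted medians.
Total weight W = 292; half = 146.
x-coordinate, sorted with cumulative weight:
  x=1 (Alpha, w=40) cum 40
  x=1 (Epsilon, w=80) cum 120
  x=2 (Delta, w=2) cum 122
  x=3 (Zeta, w=60) cum 182  ← median
  x=5 (Beta, w=30) cum 212
  x=8 (Gamma, w=80) cum 292
⇒ x* = 3
y-coordinate, sorted with cumulative weight:
  y=6 (Alpha, w=40) cum 40
  y=7 (Zeta, w=60) cum 100
  y=11 (Beta, w=30) cum 130
  y=12 (Gamma, w=80) cum 210  ← median
  y=13 (Delta, w=2) cum 212
  y=14 (Epsilon, w=80) cum 292
⇒ y* = 12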